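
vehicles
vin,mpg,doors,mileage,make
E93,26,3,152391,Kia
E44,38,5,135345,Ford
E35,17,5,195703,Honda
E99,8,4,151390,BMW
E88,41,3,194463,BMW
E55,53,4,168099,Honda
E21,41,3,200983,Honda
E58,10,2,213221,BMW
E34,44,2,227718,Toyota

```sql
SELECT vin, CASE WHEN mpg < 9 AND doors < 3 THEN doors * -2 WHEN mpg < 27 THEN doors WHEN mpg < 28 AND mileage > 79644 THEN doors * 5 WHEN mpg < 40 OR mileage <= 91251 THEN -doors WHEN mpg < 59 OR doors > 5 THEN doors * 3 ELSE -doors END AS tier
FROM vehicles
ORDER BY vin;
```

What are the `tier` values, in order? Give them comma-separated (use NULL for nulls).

vin=E21: mpg < 59 OR doors > 5 → 9
vin=E34: mpg < 59 OR doors > 5 → 6
vin=E35: mpg < 27 → 5
vin=E44: mpg < 40 OR mileage <= 91251 → -5
vin=E55: mpg < 59 OR doors > 5 → 12
vin=E58: mpg < 27 → 2
vin=E88: mpg < 59 OR doors > 5 → 9
vin=E93: mpg < 27 → 3
vin=E99: mpg < 27 → 4

9, 6, 5, -5, 12, 2, 9, 3, 4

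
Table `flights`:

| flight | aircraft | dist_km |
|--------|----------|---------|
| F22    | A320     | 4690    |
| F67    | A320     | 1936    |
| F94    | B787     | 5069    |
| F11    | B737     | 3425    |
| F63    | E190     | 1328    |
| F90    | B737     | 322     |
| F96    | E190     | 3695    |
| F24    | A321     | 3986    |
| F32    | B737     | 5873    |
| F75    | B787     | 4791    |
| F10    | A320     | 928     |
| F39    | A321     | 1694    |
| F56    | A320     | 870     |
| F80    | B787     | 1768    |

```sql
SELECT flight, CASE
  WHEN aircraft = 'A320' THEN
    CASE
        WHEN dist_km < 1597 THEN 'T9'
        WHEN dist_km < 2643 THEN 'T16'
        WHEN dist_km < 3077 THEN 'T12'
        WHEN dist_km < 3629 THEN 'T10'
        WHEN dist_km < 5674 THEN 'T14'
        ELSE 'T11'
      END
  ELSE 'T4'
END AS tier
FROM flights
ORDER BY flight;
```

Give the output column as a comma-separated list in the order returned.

T9, T4, T14, T4, T4, T4, T9, T4, T16, T4, T4, T4, T4, T4

flight=F10: aircraft='A320' → inner[dist_km < 1597] → T9
flight=F11: aircraft='B737' → outer ELSE → T4
flight=F22: aircraft='A320' → inner[dist_km < 5674] → T14
flight=F24: aircraft='A321' → outer ELSE → T4
flight=F32: aircraft='B737' → outer ELSE → T4
flight=F39: aircraft='A321' → outer ELSE → T4
flight=F56: aircraft='A320' → inner[dist_km < 1597] → T9
flight=F63: aircraft='E190' → outer ELSE → T4
flight=F67: aircraft='A320' → inner[dist_km < 2643] → T16
flight=F75: aircraft='B787' → outer ELSE → T4
flight=F80: aircraft='B787' → outer ELSE → T4
flight=F90: aircraft='B737' → outer ELSE → T4
flight=F94: aircraft='B787' → outer ELSE → T4
flight=F96: aircraft='E190' → outer ELSE → T4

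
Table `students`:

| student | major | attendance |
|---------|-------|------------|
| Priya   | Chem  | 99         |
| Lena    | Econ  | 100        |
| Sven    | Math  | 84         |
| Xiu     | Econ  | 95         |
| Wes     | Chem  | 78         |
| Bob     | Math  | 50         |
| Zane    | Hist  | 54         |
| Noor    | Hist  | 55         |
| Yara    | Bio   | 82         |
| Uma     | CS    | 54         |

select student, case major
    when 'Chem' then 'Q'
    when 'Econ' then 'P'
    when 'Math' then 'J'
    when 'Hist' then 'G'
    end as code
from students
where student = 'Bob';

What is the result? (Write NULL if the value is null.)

student = Bob: major=Math, attendance=50.
major='Chem' → false
major='Econ' → false
major='Math' → true → J

J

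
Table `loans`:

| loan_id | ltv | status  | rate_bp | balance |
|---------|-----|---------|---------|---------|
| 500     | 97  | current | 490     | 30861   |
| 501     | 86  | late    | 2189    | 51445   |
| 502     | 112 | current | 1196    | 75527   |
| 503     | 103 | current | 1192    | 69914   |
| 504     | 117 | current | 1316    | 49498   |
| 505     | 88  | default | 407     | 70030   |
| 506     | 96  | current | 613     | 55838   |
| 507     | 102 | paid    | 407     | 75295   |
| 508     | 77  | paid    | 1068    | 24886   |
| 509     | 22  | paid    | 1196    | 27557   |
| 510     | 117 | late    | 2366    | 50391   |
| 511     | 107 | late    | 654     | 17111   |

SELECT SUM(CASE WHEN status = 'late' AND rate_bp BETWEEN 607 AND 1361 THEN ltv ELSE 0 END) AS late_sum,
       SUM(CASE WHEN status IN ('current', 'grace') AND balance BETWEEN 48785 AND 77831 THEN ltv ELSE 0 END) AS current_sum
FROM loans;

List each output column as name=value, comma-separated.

[late_sum: status = 'late' AND rate_bp BETWEEN 607 AND 1361]
loan_id=500: ✗
loan_id=501: ✗
loan_id=502: ✗
loan_id=503: ✗
loan_id=504: ✗
loan_id=505: ✗
loan_id=506: ✗
loan_id=507: ✗
loan_id=508: ✗
loan_id=509: ✗
loan_id=510: ✗
loan_id=511: ✓ → 107
late_sum = 107
—
[current_sum: status IN ('current', 'grace') AND balance BETWEEN 48785 AND 77831]
loan_id=500: ✗
loan_id=501: ✗
loan_id=502: ✓ → 112
loan_id=503: ✓ → 103
loan_id=504: ✓ → 117
loan_id=505: ✗
loan_id=506: ✓ → 96
loan_id=507: ✗
loan_id=508: ✗
loan_id=509: ✗
loan_id=510: ✗
loan_id=511: ✗
current_sum = 112 + 103 + 117 + 96 = 428

late_sum=107, current_sum=428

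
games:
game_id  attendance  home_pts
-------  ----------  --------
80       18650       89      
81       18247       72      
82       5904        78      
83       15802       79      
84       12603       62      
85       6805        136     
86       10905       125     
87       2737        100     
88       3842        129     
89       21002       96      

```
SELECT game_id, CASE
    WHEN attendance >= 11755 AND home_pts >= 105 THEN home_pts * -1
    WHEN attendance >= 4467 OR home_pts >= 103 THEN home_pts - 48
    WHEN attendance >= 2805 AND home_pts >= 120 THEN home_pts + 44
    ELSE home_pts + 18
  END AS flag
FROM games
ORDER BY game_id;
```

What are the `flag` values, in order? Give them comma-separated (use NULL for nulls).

41, 24, 30, 31, 14, 88, 77, 118, 81, 48

game_id=80: attendance >= 4467 OR home_pts >= 103 → 41
game_id=81: attendance >= 4467 OR home_pts >= 103 → 24
game_id=82: attendance >= 4467 OR home_pts >= 103 → 30
game_id=83: attendance >= 4467 OR home_pts >= 103 → 31
game_id=84: attendance >= 4467 OR home_pts >= 103 → 14
game_id=85: attendance >= 4467 OR home_pts >= 103 → 88
game_id=86: attendance >= 4467 OR home_pts >= 103 → 77
game_id=87: ELSE → 118
game_id=88: attendance >= 4467 OR home_pts >= 103 → 81
game_id=89: attendance >= 4467 OR home_pts >= 103 → 48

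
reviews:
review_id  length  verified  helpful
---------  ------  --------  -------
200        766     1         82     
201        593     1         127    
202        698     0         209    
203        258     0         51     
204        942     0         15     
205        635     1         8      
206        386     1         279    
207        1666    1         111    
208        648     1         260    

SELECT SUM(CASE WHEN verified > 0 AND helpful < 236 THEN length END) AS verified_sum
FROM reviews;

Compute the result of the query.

3660

review_id=200: ✓ → 766
review_id=201: ✓ → 593
review_id=202: ✗
review_id=203: ✗
review_id=204: ✗
review_id=205: ✓ → 635
review_id=206: ✗
review_id=207: ✓ → 1666
review_id=208: ✗
verified_sum = 766 + 593 + 635 + 1666 = 3660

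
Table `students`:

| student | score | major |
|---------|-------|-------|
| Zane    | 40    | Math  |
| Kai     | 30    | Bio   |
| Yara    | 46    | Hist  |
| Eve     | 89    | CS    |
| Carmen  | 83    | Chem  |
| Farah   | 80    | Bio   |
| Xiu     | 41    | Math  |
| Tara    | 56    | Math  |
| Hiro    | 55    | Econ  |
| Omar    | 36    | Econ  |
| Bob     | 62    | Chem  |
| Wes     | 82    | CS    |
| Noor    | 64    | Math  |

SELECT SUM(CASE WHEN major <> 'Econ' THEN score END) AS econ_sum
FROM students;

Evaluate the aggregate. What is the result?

673

student=Zane: ✓ → 40
student=Kai: ✓ → 30
student=Yara: ✓ → 46
student=Eve: ✓ → 89
student=Carmen: ✓ → 83
student=Farah: ✓ → 80
student=Xiu: ✓ → 41
student=Tara: ✓ → 56
student=Hiro: ✗
student=Omar: ✗
student=Bob: ✓ → 62
student=Wes: ✓ → 82
student=Noor: ✓ → 64
econ_sum = 40 + 30 + 46 + 89 + 83 + 80 + 41 + 56 + 62 + 82 + 64 = 673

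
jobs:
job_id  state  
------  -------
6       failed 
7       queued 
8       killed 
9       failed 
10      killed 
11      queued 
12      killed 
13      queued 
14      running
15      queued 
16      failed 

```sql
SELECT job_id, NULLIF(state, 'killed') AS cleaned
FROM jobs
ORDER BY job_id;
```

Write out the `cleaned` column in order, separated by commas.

failed, queued, NULL, failed, NULL, queued, NULL, queued, running, queued, failed

job_id=6: state=failed vs killed: differ → failed
job_id=7: state=queued vs killed: differ → queued
job_id=8: state=killed vs killed: equal → NULL
job_id=9: state=failed vs killed: differ → failed
job_id=10: state=killed vs killed: equal → NULL
job_id=11: state=queued vs killed: differ → queued
job_id=12: state=killed vs killed: equal → NULL
job_id=13: state=queued vs killed: differ → queued
job_id=14: state=running vs killed: differ → running
job_id=15: state=queued vs killed: differ → queued
job_id=16: state=failed vs killed: differ → failed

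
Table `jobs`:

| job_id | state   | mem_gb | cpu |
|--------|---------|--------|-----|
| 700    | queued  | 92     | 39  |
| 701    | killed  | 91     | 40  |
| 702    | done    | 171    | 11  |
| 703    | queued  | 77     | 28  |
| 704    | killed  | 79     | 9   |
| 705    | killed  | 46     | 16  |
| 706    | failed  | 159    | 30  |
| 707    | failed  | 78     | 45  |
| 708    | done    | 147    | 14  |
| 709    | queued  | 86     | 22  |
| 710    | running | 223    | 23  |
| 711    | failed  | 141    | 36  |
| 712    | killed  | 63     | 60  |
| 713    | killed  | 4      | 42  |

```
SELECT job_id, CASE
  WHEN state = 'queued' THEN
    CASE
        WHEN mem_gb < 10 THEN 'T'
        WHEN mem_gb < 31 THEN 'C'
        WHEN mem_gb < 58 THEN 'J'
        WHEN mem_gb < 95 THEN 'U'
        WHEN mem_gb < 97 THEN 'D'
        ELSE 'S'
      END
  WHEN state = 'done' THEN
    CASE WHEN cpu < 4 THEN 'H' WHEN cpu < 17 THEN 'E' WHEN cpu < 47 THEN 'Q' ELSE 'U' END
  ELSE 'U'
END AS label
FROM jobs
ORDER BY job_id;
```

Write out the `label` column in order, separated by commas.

U, U, E, U, U, U, U, U, E, U, U, U, U, U

job_id=700: state='queued' → inner[mem_gb < 95] → U
job_id=701: state='killed' → outer ELSE → U
job_id=702: state='done' → inner[cpu < 17] → E
job_id=703: state='queued' → inner[mem_gb < 95] → U
job_id=704: state='killed' → outer ELSE → U
job_id=705: state='killed' → outer ELSE → U
job_id=706: state='failed' → outer ELSE → U
job_id=707: state='failed' → outer ELSE → U
job_id=708: state='done' → inner[cpu < 17] → E
job_id=709: state='queued' → inner[mem_gb < 95] → U
job_id=710: state='running' → outer ELSE → U
job_id=711: state='failed' → outer ELSE → U
job_id=712: state='killed' → outer ELSE → U
job_id=713: state='killed' → outer ELSE → U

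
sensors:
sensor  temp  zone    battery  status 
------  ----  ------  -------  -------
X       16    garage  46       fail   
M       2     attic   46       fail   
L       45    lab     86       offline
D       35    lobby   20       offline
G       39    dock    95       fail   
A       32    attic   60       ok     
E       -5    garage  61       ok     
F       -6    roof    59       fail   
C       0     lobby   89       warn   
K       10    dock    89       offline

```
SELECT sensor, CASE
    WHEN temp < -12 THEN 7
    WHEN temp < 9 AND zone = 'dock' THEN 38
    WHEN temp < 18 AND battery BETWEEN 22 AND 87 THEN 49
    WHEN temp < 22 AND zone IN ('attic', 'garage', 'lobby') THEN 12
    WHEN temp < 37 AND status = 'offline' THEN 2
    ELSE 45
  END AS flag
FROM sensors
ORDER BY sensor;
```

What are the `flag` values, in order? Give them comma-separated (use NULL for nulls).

45, 12, 2, 49, 49, 45, 2, 45, 49, 49

sensor=A: ELSE → 45
sensor=C: temp < 22 AND zone IN ('attic', 'garage', 'lobby') → 12
sensor=D: temp < 37 AND status = 'offline' → 2
sensor=E: temp < 18 AND battery BETWEEN 22 AND 87 → 49
sensor=F: temp < 18 AND battery BETWEEN 22 AND 87 → 49
sensor=G: ELSE → 45
sensor=K: temp < 37 AND status = 'offline' → 2
sensor=L: ELSE → 45
sensor=M: temp < 18 AND battery BETWEEN 22 AND 87 → 49
sensor=X: temp < 18 AND battery BETWEEN 22 AND 87 → 49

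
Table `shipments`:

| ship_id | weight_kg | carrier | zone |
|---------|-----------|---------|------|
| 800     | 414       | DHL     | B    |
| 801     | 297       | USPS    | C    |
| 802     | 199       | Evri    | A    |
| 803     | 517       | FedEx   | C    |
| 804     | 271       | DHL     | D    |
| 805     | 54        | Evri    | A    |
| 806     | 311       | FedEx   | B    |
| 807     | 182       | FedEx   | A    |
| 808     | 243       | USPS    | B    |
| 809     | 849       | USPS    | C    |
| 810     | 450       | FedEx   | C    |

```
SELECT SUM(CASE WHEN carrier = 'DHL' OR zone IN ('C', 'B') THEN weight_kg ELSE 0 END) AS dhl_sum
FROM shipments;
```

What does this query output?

3352

ship_id=800: ✓ → 414
ship_id=801: ✓ → 297
ship_id=802: ✗
ship_id=803: ✓ → 517
ship_id=804: ✓ → 271
ship_id=805: ✗
ship_id=806: ✓ → 311
ship_id=807: ✗
ship_id=808: ✓ → 243
ship_id=809: ✓ → 849
ship_id=810: ✓ → 450
dhl_sum = 414 + 297 + 517 + 271 + 311 + 243 + 849 + 450 = 3352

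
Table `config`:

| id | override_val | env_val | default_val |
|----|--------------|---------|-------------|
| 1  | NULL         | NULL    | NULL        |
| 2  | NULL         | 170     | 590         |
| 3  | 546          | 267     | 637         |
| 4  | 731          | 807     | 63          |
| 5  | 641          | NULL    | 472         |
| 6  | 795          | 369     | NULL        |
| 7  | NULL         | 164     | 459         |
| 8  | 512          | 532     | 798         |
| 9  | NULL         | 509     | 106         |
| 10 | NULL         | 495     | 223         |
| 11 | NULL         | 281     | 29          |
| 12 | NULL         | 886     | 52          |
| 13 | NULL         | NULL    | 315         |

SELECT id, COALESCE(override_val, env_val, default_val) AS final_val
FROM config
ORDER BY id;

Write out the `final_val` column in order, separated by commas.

id=1: override_val=NULL, env_val=NULL, default_val=NULL (all NULL) → NULL
id=2: override_val=NULL, env_val=170 → 170
id=3: override_val=546 → 546
id=4: override_val=731 → 731
id=5: override_val=641 → 641
id=6: override_val=795 → 795
id=7: override_val=NULL, env_val=164 → 164
id=8: override_val=512 → 512
id=9: override_val=NULL, env_val=509 → 509
id=10: override_val=NULL, env_val=495 → 495
id=11: override_val=NULL, env_val=281 → 281
id=12: override_val=NULL, env_val=886 → 886
id=13: override_val=NULL, env_val=NULL, default_val=315 → 315

NULL, 170, 546, 731, 641, 795, 164, 512, 509, 495, 281, 886, 315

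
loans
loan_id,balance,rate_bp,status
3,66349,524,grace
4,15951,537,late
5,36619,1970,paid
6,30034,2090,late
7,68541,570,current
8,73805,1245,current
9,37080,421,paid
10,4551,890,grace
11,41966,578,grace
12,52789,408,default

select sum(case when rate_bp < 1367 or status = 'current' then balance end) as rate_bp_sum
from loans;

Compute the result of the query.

361032

loan_id=3: ✓ → 66349
loan_id=4: ✓ → 15951
loan_id=5: ✗
loan_id=6: ✗
loan_id=7: ✓ → 68541
loan_id=8: ✓ → 73805
loan_id=9: ✓ → 37080
loan_id=10: ✓ → 4551
loan_id=11: ✓ → 41966
loan_id=12: ✓ → 52789
rate_bp_sum = 66349 + 15951 + 68541 + 73805 + 37080 + 4551 + 41966 + 52789 = 361032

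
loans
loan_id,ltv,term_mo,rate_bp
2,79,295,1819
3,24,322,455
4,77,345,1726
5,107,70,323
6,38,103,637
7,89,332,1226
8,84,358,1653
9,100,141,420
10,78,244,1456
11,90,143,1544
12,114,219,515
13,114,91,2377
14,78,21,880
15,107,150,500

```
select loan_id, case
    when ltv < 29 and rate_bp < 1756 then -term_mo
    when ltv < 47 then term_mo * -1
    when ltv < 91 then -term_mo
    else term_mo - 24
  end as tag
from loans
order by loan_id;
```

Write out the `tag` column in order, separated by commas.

loan_id=2: ltv < 91 → -295
loan_id=3: ltv < 29 and rate_bp < 1756 → -322
loan_id=4: ltv < 91 → -345
loan_id=5: ELSE → 46
loan_id=6: ltv < 47 → -103
loan_id=7: ltv < 91 → -332
loan_id=8: ltv < 91 → -358
loan_id=9: ELSE → 117
loan_id=10: ltv < 91 → -244
loan_id=11: ltv < 91 → -143
loan_id=12: ELSE → 195
loan_id=13: ELSE → 67
loan_id=14: ltv < 91 → -21
loan_id=15: ELSE → 126

-295, -322, -345, 46, -103, -332, -358, 117, -244, -143, 195, 67, -21, 126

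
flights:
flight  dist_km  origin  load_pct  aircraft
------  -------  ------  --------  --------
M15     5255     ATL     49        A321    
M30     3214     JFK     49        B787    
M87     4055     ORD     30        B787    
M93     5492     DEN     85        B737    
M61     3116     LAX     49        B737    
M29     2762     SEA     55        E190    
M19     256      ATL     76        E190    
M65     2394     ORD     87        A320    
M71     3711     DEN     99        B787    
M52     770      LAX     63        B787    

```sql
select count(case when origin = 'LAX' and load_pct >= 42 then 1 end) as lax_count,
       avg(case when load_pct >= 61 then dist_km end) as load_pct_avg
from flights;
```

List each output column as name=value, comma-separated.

[lax_count: origin = 'LAX' and load_pct >= 42]
flight=M15: ✗
flight=M30: ✗
flight=M87: ✗
flight=M93: ✗
flight=M61: ✓ → 1
flight=M29: ✗
flight=M19: ✗
flight=M65: ✗
flight=M71: ✗
flight=M52: ✓ → 1
lax_count = COUNT(1, 1) = 2
—
[load_pct_avg: load_pct >= 61]
flight=M15: ✗
flight=M30: ✗
flight=M87: ✗
flight=M93: ✓ → 5492
flight=M61: ✗
flight=M29: ✗
flight=M19: ✓ → 256
flight=M65: ✓ → 2394
flight=M71: ✓ → 3711
flight=M52: ✓ → 770
load_pct_avg = (5492 + 256 + 2394 + 3711 + 770) / 5 = 2524.6

lax_count=2, load_pct_avg=2524.6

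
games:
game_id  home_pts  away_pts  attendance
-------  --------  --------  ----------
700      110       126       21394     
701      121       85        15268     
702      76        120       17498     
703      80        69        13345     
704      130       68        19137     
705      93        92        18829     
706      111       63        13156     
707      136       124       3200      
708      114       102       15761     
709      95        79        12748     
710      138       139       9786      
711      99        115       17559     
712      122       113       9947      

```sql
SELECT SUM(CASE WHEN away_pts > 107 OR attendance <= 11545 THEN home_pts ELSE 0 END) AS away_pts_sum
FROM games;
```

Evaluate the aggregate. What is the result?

681

game_id=700: ✓ → 110
game_id=701: ✗
game_id=702: ✓ → 76
game_id=703: ✗
game_id=704: ✗
game_id=705: ✗
game_id=706: ✗
game_id=707: ✓ → 136
game_id=708: ✗
game_id=709: ✗
game_id=710: ✓ → 138
game_id=711: ✓ → 99
game_id=712: ✓ → 122
away_pts_sum = 110 + 76 + 136 + 138 + 99 + 122 = 681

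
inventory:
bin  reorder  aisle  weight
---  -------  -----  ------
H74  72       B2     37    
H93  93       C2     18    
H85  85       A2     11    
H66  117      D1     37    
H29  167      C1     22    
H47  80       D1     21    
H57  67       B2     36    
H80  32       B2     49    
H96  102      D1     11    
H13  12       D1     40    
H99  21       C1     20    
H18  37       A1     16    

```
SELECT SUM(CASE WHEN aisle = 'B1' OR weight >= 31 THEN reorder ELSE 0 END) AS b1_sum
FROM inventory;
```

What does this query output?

300

bin=H74: ✓ → 72
bin=H93: ✗
bin=H85: ✗
bin=H66: ✓ → 117
bin=H29: ✗
bin=H47: ✗
bin=H57: ✓ → 67
bin=H80: ✓ → 32
bin=H96: ✗
bin=H13: ✓ → 12
bin=H99: ✗
bin=H18: ✗
b1_sum = 72 + 117 + 67 + 32 + 12 = 300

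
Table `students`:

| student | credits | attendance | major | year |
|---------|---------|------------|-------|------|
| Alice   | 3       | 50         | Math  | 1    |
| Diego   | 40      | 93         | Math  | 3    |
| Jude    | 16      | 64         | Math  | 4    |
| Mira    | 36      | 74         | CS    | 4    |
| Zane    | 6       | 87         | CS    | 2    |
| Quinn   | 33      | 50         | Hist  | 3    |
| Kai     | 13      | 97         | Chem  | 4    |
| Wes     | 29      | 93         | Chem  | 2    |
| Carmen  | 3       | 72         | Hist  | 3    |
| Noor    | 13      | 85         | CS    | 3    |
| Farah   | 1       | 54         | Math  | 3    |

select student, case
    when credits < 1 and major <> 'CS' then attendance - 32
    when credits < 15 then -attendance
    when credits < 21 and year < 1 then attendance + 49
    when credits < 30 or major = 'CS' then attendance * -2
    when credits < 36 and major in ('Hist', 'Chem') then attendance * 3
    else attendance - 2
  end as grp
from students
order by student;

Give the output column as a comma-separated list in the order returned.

student=Alice: credits < 15 → -50
student=Carmen: credits < 15 → -72
student=Diego: ELSE → 91
student=Farah: credits < 15 → -54
student=Jude: credits < 30 or major = 'CS' → -128
student=Kai: credits < 15 → -97
student=Mira: credits < 30 or major = 'CS' → -148
student=Noor: credits < 15 → -85
student=Quinn: credits < 36 and major in ('Hist', 'Chem') → 150
student=Wes: credits < 30 or major = 'CS' → -186
student=Zane: credits < 15 → -87

-50, -72, 91, -54, -128, -97, -148, -85, 150, -186, -87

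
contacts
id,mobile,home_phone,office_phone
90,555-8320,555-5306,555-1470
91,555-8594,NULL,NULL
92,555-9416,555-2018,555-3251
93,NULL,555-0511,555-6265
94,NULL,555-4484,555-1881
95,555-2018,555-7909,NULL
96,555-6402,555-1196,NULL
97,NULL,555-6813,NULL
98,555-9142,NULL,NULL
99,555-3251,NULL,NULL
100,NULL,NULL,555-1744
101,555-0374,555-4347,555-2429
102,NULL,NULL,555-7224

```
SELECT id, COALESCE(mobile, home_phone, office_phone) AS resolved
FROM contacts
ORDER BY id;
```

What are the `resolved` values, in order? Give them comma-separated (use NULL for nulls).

id=90: mobile=555-8320 → 555-8320
id=91: mobile=555-8594 → 555-8594
id=92: mobile=555-9416 → 555-9416
id=93: mobile=NULL, home_phone=555-0511 → 555-0511
id=94: mobile=NULL, home_phone=555-4484 → 555-4484
id=95: mobile=555-2018 → 555-2018
id=96: mobile=555-6402 → 555-6402
id=97: mobile=NULL, home_phone=555-6813 → 555-6813
id=98: mobile=555-9142 → 555-9142
id=99: mobile=555-3251 → 555-3251
id=100: mobile=NULL, home_phone=NULL, office_phone=555-1744 → 555-1744
id=101: mobile=555-0374 → 555-0374
id=102: mobile=NULL, home_phone=NULL, office_phone=555-7224 → 555-7224

555-8320, 555-8594, 555-9416, 555-0511, 555-4484, 555-2018, 555-6402, 555-6813, 555-9142, 555-3251, 555-1744, 555-0374, 555-7224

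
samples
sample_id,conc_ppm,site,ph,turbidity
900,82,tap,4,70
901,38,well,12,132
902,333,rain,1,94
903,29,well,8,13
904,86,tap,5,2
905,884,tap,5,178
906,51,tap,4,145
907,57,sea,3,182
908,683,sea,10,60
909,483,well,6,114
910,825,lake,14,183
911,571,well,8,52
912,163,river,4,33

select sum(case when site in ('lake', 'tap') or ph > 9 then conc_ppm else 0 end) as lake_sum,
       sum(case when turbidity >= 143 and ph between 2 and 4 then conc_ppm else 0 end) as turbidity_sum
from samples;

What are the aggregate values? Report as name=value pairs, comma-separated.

lake_sum=2649, turbidity_sum=108

[lake_sum: site in ('lake', 'tap') or ph > 9]
sample_id=900: ✓ → 82
sample_id=901: ✓ → 38
sample_id=902: ✗
sample_id=903: ✗
sample_id=904: ✓ → 86
sample_id=905: ✓ → 884
sample_id=906: ✓ → 51
sample_id=907: ✗
sample_id=908: ✓ → 683
sample_id=909: ✗
sample_id=910: ✓ → 825
sample_id=911: ✗
sample_id=912: ✗
lake_sum = 82 + 38 + 86 + 884 + 51 + 683 + 825 = 2649
—
[turbidity_sum: turbidity >= 143 and ph between 2 and 4]
sample_id=900: ✗
sample_id=901: ✗
sample_id=902: ✗
sample_id=903: ✗
sample_id=904: ✗
sample_id=905: ✗
sample_id=906: ✓ → 51
sample_id=907: ✓ → 57
sample_id=908: ✗
sample_id=909: ✗
sample_id=910: ✗
sample_id=911: ✗
sample_id=912: ✗
turbidity_sum = 51 + 57 = 108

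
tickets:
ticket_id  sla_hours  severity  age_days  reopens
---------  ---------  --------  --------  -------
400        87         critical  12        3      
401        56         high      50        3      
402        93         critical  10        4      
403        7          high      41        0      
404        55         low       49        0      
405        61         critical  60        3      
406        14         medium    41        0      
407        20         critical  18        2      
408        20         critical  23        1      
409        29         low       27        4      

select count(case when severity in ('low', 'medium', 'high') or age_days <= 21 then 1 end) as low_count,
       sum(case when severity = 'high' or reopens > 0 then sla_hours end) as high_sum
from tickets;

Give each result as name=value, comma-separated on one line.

[low_count: severity in ('low', 'medium', 'high') or age_days <= 21]
ticket_id=400: ✓ → 1
ticket_id=401: ✓ → 1
ticket_id=402: ✓ → 1
ticket_id=403: ✓ → 1
ticket_id=404: ✓ → 1
ticket_id=405: ✗
ticket_id=406: ✓ → 1
ticket_id=407: ✓ → 1
ticket_id=408: ✗
ticket_id=409: ✓ → 1
low_count = COUNT(1, 1, 1, 1, 1, 1, 1, 1) = 8
—
[high_sum: severity = 'high' or reopens > 0]
ticket_id=400: ✓ → 87
ticket_id=401: ✓ → 56
ticket_id=402: ✓ → 93
ticket_id=403: ✓ → 7
ticket_id=404: ✗
ticket_id=405: ✓ → 61
ticket_id=406: ✗
ticket_id=407: ✓ → 20
ticket_id=408: ✓ → 20
ticket_id=409: ✓ → 29
high_sum = 87 + 56 + 93 + 7 + 61 + 20 + 20 + 29 = 373

low_count=8, high_sum=373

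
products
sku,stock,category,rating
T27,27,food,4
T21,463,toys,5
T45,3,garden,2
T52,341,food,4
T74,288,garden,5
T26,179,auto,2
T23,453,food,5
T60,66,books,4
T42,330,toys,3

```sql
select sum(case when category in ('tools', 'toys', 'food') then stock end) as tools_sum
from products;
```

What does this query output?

sku=T27: ✓ → 27
sku=T21: ✓ → 463
sku=T45: ✗
sku=T52: ✓ → 341
sku=T74: ✗
sku=T26: ✗
sku=T23: ✓ → 453
sku=T60: ✗
sku=T42: ✓ → 330
tools_sum = 27 + 463 + 341 + 453 + 330 = 1614

1614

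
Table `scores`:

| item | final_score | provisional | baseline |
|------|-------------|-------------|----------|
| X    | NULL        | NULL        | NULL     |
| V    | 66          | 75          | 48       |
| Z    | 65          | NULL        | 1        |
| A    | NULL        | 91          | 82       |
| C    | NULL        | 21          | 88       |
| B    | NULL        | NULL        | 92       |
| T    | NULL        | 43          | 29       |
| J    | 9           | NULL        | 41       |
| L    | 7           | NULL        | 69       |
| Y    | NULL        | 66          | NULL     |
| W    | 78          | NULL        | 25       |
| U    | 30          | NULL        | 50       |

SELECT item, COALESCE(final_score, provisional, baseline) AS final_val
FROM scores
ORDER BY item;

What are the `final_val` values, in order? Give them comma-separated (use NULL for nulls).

91, 92, 21, 9, 7, 43, 30, 66, 78, NULL, 66, 65

item=A: final_score=NULL, provisional=91 → 91
item=B: final_score=NULL, provisional=NULL, baseline=92 → 92
item=C: final_score=NULL, provisional=21 → 21
item=J: final_score=9 → 9
item=L: final_score=7 → 7
item=T: final_score=NULL, provisional=43 → 43
item=U: final_score=30 → 30
item=V: final_score=66 → 66
item=W: final_score=78 → 78
item=X: final_score=NULL, provisional=NULL, baseline=NULL (all NULL) → NULL
item=Y: final_score=NULL, provisional=66 → 66
item=Z: final_score=65 → 65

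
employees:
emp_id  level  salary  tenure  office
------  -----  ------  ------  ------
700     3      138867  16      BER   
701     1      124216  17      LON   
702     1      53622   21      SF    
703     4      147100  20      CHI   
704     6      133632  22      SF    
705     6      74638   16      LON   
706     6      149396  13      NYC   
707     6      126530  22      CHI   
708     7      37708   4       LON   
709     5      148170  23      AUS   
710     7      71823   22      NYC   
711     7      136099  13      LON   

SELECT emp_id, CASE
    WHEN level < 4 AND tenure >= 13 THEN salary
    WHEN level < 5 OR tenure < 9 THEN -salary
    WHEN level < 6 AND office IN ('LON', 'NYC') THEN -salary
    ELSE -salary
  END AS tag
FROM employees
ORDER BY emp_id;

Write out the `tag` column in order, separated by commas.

138867, 124216, 53622, -147100, -133632, -74638, -149396, -126530, -37708, -148170, -71823, -136099

emp_id=700: level < 4 AND tenure >= 13 → 138867
emp_id=701: level < 4 AND tenure >= 13 → 124216
emp_id=702: level < 4 AND tenure >= 13 → 53622
emp_id=703: level < 5 OR tenure < 9 → -147100
emp_id=704: ELSE → -133632
emp_id=705: ELSE → -74638
emp_id=706: ELSE → -149396
emp_id=707: ELSE → -126530
emp_id=708: level < 5 OR tenure < 9 → -37708
emp_id=709: ELSE → -148170
emp_id=710: ELSE → -71823
emp_id=711: ELSE → -136099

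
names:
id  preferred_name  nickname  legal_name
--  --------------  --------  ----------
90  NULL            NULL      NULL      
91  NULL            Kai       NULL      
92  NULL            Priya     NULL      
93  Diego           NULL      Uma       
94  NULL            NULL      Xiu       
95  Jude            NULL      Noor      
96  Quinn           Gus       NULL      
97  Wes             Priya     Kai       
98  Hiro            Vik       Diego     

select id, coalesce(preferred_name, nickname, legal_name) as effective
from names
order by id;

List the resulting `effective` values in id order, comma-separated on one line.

id=90: preferred_name=NULL, nickname=NULL, legal_name=NULL (all NULL) → NULL
id=91: preferred_name=NULL, nickname=Kai → Kai
id=92: preferred_name=NULL, nickname=Priya → Priya
id=93: preferred_name=Diego → Diego
id=94: preferred_name=NULL, nickname=NULL, legal_name=Xiu → Xiu
id=95: preferred_name=Jude → Jude
id=96: preferred_name=Quinn → Quinn
id=97: preferred_name=Wes → Wes
id=98: preferred_name=Hiro → Hiro

NULL, Kai, Priya, Diego, Xiu, Jude, Quinn, Wes, Hiro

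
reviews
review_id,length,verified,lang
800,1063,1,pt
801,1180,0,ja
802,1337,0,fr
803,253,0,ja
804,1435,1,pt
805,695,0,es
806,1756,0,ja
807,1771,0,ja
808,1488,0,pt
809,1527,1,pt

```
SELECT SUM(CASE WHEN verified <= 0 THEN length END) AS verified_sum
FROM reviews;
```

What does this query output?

8480

review_id=800: ✗
review_id=801: ✓ → 1180
review_id=802: ✓ → 1337
review_id=803: ✓ → 253
review_id=804: ✗
review_id=805: ✓ → 695
review_id=806: ✓ → 1756
review_id=807: ✓ → 1771
review_id=808: ✓ → 1488
review_id=809: ✗
verified_sum = 1180 + 1337 + 253 + 695 + 1756 + 1771 + 1488 = 8480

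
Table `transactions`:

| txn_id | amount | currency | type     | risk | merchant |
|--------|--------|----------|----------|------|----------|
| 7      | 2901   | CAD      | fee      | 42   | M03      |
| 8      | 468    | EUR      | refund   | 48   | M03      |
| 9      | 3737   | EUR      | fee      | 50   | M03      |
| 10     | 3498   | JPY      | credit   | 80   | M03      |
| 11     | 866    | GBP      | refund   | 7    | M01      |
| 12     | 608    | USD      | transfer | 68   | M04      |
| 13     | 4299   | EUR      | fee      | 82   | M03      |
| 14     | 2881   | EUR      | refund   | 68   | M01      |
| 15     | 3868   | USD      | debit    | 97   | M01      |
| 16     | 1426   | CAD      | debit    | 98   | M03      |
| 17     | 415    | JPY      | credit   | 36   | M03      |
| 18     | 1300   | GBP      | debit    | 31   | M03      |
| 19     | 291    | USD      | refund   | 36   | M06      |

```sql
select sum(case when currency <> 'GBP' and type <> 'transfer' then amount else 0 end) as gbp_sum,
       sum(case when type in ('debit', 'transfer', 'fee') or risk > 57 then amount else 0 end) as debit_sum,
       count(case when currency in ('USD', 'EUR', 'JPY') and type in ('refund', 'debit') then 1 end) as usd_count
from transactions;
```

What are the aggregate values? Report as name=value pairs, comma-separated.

[gbp_sum: currency <> 'GBP' and type <> 'transfer']
txn_id=7: ✓ → 2901
txn_id=8: ✓ → 468
txn_id=9: ✓ → 3737
txn_id=10: ✓ → 3498
txn_id=11: ✗
txn_id=12: ✗
txn_id=13: ✓ → 4299
txn_id=14: ✓ → 2881
txn_id=15: ✓ → 3868
txn_id=16: ✓ → 1426
txn_id=17: ✓ → 415
txn_id=18: ✗
txn_id=19: ✓ → 291
gbp_sum = 2901 + 468 + 3737 + 3498 + 4299 + 2881 + 3868 + 1426 + 415 + 291 = 23784
—
[debit_sum: type in ('debit', 'transfer', 'fee') or risk > 57]
txn_id=7: ✓ → 2901
txn_id=8: ✗
txn_id=9: ✓ → 3737
txn_id=10: ✓ → 3498
txn_id=11: ✗
txn_id=12: ✓ → 608
txn_id=13: ✓ → 4299
txn_id=14: ✓ → 2881
txn_id=15: ✓ → 3868
txn_id=16: ✓ → 1426
txn_id=17: ✗
txn_id=18: ✓ → 1300
txn_id=19: ✗
debit_sum = 2901 + 3737 + 3498 + 608 + 4299 + 2881 + 3868 + 1426 + 1300 = 24518
—
[usd_count: currency in ('USD', 'EUR', 'JPY') and type in ('refund', 'debit')]
txn_id=7: ✗
txn_id=8: ✓ → 1
txn_id=9: ✗
txn_id=10: ✗
txn_id=11: ✗
txn_id=12: ✗
txn_id=13: ✗
txn_id=14: ✓ → 1
txn_id=15: ✓ → 1
txn_id=16: ✗
txn_id=17: ✗
txn_id=18: ✗
txn_id=19: ✓ → 1
usd_count = COUNT(1, 1, 1, 1) = 4

gbp_sum=23784, debit_sum=24518, usd_count=4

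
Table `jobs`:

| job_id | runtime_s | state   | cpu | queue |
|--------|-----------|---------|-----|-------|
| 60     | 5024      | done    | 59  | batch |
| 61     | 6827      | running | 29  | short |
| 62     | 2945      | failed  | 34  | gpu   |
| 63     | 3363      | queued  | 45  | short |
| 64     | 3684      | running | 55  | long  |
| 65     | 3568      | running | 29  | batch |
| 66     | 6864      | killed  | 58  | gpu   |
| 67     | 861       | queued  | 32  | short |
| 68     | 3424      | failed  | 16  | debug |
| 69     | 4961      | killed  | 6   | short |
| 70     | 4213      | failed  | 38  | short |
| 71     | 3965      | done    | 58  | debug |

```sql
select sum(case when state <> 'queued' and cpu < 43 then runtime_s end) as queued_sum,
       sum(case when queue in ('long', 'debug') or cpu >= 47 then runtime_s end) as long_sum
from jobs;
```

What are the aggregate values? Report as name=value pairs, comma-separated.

[queued_sum: state <> 'queued' and cpu < 43]
job_id=60: ✗
job_id=61: ✓ → 6827
job_id=62: ✓ → 2945
job_id=63: ✗
job_id=64: ✗
job_id=65: ✓ → 3568
job_id=66: ✗
job_id=67: ✗
job_id=68: ✓ → 3424
job_id=69: ✓ → 4961
job_id=70: ✓ → 4213
job_id=71: ✗
queued_sum = 6827 + 2945 + 3568 + 3424 + 4961 + 4213 = 25938
—
[long_sum: queue in ('long', 'debug') or cpu >= 47]
job_id=60: ✓ → 5024
job_id=61: ✗
job_id=62: ✗
job_id=63: ✗
job_id=64: ✓ → 3684
job_id=65: ✗
job_id=66: ✓ → 6864
job_id=67: ✗
job_id=68: ✓ → 3424
job_id=69: ✗
job_id=70: ✗
job_id=71: ✓ → 3965
long_sum = 5024 + 3684 + 6864 + 3424 + 3965 = 22961

queued_sum=25938, long_sum=22961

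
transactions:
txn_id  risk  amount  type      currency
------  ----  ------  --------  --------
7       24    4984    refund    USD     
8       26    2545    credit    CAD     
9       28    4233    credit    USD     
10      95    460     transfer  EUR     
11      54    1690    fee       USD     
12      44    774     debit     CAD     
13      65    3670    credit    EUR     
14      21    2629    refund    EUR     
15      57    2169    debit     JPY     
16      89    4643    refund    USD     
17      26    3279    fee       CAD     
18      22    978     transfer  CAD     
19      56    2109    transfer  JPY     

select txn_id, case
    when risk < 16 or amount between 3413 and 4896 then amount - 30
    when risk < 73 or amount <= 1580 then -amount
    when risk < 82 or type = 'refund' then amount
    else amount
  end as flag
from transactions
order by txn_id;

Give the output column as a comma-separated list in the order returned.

-4984, -2545, 4203, -460, -1690, -774, 3640, -2629, -2169, 4613, -3279, -978, -2109

txn_id=7: risk < 73 or amount <= 1580 → -4984
txn_id=8: risk < 73 or amount <= 1580 → -2545
txn_id=9: risk < 16 or amount between 3413 and 4896 → 4203
txn_id=10: risk < 73 or amount <= 1580 → -460
txn_id=11: risk < 73 or amount <= 1580 → -1690
txn_id=12: risk < 73 or amount <= 1580 → -774
txn_id=13: risk < 16 or amount between 3413 and 4896 → 3640
txn_id=14: risk < 73 or amount <= 1580 → -2629
txn_id=15: risk < 73 or amount <= 1580 → -2169
txn_id=16: risk < 16 or amount between 3413 and 4896 → 4613
txn_id=17: risk < 73 or amount <= 1580 → -3279
txn_id=18: risk < 73 or amount <= 1580 → -978
txn_id=19: risk < 73 or amount <= 1580 → -2109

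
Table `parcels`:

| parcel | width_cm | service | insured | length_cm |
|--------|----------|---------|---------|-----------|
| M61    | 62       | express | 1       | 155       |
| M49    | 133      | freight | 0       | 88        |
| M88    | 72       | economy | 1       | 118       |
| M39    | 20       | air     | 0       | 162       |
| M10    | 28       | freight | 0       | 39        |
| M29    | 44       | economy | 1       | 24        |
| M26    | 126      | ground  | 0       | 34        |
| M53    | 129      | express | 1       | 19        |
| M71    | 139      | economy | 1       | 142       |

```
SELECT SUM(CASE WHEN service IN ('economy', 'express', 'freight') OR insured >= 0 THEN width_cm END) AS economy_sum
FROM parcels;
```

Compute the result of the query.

753

parcel=M61: ✓ → 62
parcel=M49: ✓ → 133
parcel=M88: ✓ → 72
parcel=M39: ✓ → 20
parcel=M10: ✓ → 28
parcel=M29: ✓ → 44
parcel=M26: ✓ → 126
parcel=M53: ✓ → 129
parcel=M71: ✓ → 139
economy_sum = 62 + 133 + 72 + 20 + 28 + 44 + 126 + 129 + 139 = 753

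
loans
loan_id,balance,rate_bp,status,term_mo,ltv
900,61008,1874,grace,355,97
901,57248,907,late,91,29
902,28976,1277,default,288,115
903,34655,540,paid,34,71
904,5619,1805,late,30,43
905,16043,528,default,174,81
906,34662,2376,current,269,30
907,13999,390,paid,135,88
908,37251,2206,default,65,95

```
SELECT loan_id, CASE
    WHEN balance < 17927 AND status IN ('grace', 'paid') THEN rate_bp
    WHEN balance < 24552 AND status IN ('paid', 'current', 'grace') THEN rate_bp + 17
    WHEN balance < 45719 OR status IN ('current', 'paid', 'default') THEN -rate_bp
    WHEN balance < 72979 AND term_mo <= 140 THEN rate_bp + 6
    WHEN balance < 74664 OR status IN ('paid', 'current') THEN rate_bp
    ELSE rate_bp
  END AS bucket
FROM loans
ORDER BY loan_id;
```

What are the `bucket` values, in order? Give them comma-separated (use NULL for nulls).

1874, 913, -1277, -540, -1805, -528, -2376, 390, -2206

loan_id=900: balance < 74664 OR status IN ('paid', 'current') → 1874
loan_id=901: balance < 72979 AND term_mo <= 140 → 913
loan_id=902: balance < 45719 OR status IN ('current', 'paid', 'default') → -1277
loan_id=903: balance < 45719 OR status IN ('current', 'paid', 'default') → -540
loan_id=904: balance < 45719 OR status IN ('current', 'paid', 'default') → -1805
loan_id=905: balance < 45719 OR status IN ('current', 'paid', 'default') → -528
loan_id=906: balance < 45719 OR status IN ('current', 'paid', 'default') → -2376
loan_id=907: balance < 17927 AND status IN ('grace', 'paid') → 390
loan_id=908: balance < 45719 OR status IN ('current', 'paid', 'default') → -2206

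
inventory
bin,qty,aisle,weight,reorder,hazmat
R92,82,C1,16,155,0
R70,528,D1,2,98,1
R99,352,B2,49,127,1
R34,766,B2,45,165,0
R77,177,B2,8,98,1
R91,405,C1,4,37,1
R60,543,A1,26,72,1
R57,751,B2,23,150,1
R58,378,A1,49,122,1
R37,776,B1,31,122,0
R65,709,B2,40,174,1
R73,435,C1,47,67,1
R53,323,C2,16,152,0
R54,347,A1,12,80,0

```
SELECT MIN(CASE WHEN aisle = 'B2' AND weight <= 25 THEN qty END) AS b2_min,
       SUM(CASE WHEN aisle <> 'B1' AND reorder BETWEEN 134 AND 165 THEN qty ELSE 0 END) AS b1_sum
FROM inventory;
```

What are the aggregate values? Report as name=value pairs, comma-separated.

b2_min=177, b1_sum=1922

[b2_min: aisle = 'B2' AND weight <= 25]
bin=R92: ✗
bin=R70: ✗
bin=R99: ✗
bin=R34: ✗
bin=R77: ✓ → 177
bin=R91: ✗
bin=R60: ✗
bin=R57: ✓ → 751
bin=R58: ✗
bin=R37: ✗
bin=R65: ✗
bin=R73: ✗
bin=R53: ✗
bin=R54: ✗
b2_min = MIN(177, 751) = 177
—
[b1_sum: aisle <> 'B1' AND reorder BETWEEN 134 AND 165]
bin=R92: ✓ → 82
bin=R70: ✗
bin=R99: ✗
bin=R34: ✓ → 766
bin=R77: ✗
bin=R91: ✗
bin=R60: ✗
bin=R57: ✓ → 751
bin=R58: ✗
bin=R37: ✗
bin=R65: ✗
bin=R73: ✗
bin=R53: ✓ → 323
bin=R54: ✗
b1_sum = 82 + 766 + 751 + 323 = 1922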